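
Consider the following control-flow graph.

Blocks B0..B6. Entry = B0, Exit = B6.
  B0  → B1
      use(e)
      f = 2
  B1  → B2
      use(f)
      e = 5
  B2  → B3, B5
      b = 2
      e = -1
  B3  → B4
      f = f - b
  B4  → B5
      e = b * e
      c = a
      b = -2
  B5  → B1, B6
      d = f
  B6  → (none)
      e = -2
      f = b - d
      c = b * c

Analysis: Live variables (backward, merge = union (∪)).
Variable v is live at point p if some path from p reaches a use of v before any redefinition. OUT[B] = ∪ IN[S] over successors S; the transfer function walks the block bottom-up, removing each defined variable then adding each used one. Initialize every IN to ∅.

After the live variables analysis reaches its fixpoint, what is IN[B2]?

Answer: {a, c, f}

Working:
Fixpoint table:
  B0:  IN={a, c, e}  OUT={a, c, f}
  B1:  IN={a, c, f}  OUT={a, c, f}
  B2:  IN={a, c, f}  OUT={a, b, c, e, f}
  B3:  IN={a, b, e, f}  OUT={a, b, e, f}
  B4:  IN={a, b, e, f}  OUT={a, b, c, f}
  B5:  IN={a, b, c, f}  OUT={a, b, c, d, f}
  B6:  IN={b, c, d}  OUT={}

Merge at B2: OUT[B2] = IN[B3] ⊔ IN[B5] = {a, b, c, e, f}
Applying B2's transfer function to that OUT value gives IN[B2] (row B2 above).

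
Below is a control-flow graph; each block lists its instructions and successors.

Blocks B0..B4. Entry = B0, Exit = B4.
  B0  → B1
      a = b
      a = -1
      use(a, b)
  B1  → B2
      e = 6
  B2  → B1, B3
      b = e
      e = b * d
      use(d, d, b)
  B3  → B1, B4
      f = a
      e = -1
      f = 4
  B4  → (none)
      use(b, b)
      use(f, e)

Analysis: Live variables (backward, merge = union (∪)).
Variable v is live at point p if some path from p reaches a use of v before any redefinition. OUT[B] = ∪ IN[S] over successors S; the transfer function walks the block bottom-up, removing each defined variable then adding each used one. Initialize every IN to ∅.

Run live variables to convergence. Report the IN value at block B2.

Answer: {a, d, e}

Working:
Converged values:
  B0:   IN={b, d}   OUT={a, d}
  B1:   IN={a, d}   OUT={a, d, e}
  B2:   IN={a, d, e}   OUT={a, b, d}
  B3:   IN={a, b, d}   OUT={a, b, d, e, f}
  B4:   IN={b, e, f}   OUT={}

Merge at B2: OUT[B2] = IN[B1] ⊔ IN[B3] = {a, b, d}
Applying B2's transfer function to that OUT value gives IN[B2] (row B2 above).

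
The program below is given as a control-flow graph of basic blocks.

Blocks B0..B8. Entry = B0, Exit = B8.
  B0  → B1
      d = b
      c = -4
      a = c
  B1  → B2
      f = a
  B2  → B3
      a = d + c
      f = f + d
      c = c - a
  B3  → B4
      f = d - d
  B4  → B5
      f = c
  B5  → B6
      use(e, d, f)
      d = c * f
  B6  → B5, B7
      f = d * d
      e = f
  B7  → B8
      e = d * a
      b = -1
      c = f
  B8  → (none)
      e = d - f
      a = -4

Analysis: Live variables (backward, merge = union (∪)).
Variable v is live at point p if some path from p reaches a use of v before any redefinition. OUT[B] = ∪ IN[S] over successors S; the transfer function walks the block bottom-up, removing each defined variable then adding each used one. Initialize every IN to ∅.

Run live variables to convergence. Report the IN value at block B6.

Converged values:
  B0:   IN={b, e}   OUT={a, c, d, e}
  B1:   IN={a, c, d, e}   OUT={c, d, e, f}
  B2:   IN={c, d, e, f}   OUT={a, c, d, e}
  B3:   IN={a, c, d, e}   OUT={a, c, d, e}
  B4:   IN={a, c, d, e}   OUT={a, c, d, e, f}
  B5:   IN={a, c, d, e, f}   OUT={a, c, d}
  B6:   IN={a, c, d}   OUT={a, c, d, e, f}
  B7:   IN={a, d, f}   OUT={d, f}
  B8:   IN={d, f}   OUT={}

Merge at B6: OUT[B6] = IN[B5] ⊔ IN[B7] = {a, c, d, e, f}
Applying B6's transfer function to that OUT value gives IN[B6] (row B6 above).

Answer: {a, c, d}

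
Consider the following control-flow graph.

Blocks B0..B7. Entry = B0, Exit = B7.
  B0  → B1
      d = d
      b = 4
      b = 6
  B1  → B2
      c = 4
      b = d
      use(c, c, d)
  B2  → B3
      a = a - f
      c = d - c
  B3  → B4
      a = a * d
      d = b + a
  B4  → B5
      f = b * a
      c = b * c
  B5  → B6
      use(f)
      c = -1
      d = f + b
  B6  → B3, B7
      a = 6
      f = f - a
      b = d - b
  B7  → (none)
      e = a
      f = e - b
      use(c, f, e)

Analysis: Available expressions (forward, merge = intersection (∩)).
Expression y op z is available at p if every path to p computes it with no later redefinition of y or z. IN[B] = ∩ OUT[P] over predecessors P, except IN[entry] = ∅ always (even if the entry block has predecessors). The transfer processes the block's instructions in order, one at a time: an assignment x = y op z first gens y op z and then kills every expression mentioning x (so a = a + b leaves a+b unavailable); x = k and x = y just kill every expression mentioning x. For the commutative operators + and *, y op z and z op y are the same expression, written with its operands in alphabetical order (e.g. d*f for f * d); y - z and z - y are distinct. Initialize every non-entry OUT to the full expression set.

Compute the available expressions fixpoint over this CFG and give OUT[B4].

Answer: {a*b, a+b}

Derivation:
Converged values:
  B0:   IN={}   OUT={}
  B1:   IN={}   OUT={}
  B2:   IN={}   OUT={}
  B3:   IN={}   OUT={a+b}
  B4:   IN={a+b}   OUT={a*b, a+b}
  B5:   IN={a*b, a+b}   OUT={a*b, a+b, b+f}
  B6:   IN={a*b, a+b, b+f}   OUT={}
  B7:   IN={}   OUT={e-b}

Merge at B4: IN[B4] = OUT[B3] = {a+b}
Applying B4's transfer function to that IN value gives OUT[B4] (row B4 above).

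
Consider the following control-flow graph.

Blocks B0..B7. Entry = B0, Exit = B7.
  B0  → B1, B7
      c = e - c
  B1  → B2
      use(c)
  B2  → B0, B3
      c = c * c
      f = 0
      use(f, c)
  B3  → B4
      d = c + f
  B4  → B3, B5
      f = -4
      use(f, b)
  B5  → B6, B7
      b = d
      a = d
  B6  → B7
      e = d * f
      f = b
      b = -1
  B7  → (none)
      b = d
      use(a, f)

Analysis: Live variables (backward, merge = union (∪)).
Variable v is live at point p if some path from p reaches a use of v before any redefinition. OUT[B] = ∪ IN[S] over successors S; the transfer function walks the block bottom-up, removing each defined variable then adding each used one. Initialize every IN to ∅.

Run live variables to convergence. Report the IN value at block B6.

Answer: {a, b, d, f}

Working:
Converged values:
  B0:   IN={a, b, c, d, e, f}   OUT={a, b, c, d, e, f}
  B1:   IN={a, b, c, d, e}   OUT={a, b, c, d, e}
  B2:   IN={a, b, c, d, e}   OUT={a, b, c, d, e, f}
  B3:   IN={b, c, f}   OUT={b, c, d}
  B4:   IN={b, c, d}   OUT={b, c, d, f}
  B5:   IN={d, f}   OUT={a, b, d, f}
  B6:   IN={a, b, d, f}   OUT={a, d, f}
  B7:   IN={a, d, f}   OUT={}

Merge at B6: OUT[B6] = IN[B7] = {a, d, f}
Applying B6's transfer function to that OUT value gives IN[B6] (row B6 above).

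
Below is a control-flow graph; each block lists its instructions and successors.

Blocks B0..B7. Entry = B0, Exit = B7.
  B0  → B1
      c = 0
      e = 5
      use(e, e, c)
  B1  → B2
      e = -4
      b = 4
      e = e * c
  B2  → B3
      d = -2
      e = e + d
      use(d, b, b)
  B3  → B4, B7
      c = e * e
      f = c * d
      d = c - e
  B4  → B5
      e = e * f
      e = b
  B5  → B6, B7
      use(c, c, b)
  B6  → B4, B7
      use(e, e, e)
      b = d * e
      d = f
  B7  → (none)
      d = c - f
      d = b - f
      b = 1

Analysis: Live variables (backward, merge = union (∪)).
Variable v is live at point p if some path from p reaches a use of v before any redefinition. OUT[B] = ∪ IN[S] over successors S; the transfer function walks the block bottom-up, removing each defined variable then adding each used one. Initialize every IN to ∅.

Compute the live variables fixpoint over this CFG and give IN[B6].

Per-block solution:
  B0:  IN={}  OUT={c}
  B1:  IN={c}  OUT={b, e}
  B2:  IN={b, e}  OUT={b, d, e}
  B3:  IN={b, d, e}  OUT={b, c, d, e, f}
  B4:  IN={b, c, d, e, f}  OUT={b, c, d, e, f}
  B5:  IN={b, c, d, e, f}  OUT={b, c, d, e, f}
  B6:  IN={c, d, e, f}  OUT={b, c, d, e, f}
  B7:  IN={b, c, f}  OUT={}

Merge at B6: OUT[B6] = IN[B4] ⊔ IN[B7] = {b, c, d, e, f}
Applying B6's transfer function to that OUT value gives IN[B6] (row B6 above).

Answer: {c, d, e, f}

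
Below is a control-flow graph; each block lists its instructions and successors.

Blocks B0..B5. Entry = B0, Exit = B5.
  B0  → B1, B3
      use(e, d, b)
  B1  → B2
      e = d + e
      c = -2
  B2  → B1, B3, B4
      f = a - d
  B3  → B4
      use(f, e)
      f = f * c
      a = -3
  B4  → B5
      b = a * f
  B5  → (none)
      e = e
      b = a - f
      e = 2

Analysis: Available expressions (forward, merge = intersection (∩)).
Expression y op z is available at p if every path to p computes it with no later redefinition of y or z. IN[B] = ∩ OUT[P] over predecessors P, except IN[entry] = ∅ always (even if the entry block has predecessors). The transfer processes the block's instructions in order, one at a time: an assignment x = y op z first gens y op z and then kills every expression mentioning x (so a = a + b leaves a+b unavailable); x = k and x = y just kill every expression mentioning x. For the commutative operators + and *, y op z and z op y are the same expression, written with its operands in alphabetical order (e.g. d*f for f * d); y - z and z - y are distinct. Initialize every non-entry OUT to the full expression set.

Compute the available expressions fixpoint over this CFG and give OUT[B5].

Answer: {a*f, a-f}

Working:
Converged values:
  B0:   IN={}   OUT={}
  B1:   IN={}   OUT={}
  B2:   IN={}   OUT={a-d}
  B3:   IN={}   OUT={}
  B4:   IN={}   OUT={a*f}
  B5:   IN={a*f}   OUT={a*f, a-f}

Merge at B5: IN[B5] = OUT[B4] = {a*f}
Applying B5's transfer function to that IN value gives OUT[B5] (row B5 above).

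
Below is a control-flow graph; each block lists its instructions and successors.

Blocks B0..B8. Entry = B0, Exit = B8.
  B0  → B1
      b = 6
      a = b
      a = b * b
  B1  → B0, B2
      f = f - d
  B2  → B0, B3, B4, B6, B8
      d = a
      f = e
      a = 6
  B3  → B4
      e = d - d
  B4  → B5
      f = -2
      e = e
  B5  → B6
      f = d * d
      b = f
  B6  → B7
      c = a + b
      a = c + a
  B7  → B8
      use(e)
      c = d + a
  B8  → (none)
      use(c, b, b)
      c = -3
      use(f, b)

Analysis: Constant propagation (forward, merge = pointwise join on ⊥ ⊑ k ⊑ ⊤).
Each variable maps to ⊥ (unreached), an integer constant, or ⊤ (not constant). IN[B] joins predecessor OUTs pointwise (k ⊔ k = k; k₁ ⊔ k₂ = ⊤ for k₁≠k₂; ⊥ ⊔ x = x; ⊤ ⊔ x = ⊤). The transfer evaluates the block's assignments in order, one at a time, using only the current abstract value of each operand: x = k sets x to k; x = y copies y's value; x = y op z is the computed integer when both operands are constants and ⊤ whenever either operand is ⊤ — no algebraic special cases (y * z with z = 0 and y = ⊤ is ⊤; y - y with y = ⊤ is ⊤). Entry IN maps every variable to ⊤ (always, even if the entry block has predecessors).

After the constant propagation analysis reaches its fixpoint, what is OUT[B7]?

Per-block solution:
  B0:   IN=(all ⊤)   OUT={a:36, b:6; rest ⊤}
  B1:   IN={a:36, b:6; rest ⊤}   OUT={a:36, b:6; rest ⊤}
  B2:   IN={a:36, b:6; rest ⊤}   OUT={a:6, b:6, d:36; rest ⊤}
  B3:   IN={a:6, b:6, d:36; rest ⊤}   OUT={a:6, b:6, d:36, e:0; rest ⊤}
  B4:   IN={a:6, b:6, d:36; rest ⊤}   OUT={a:6, b:6, d:36, f:-2; rest ⊤}
  B5:   IN={a:6, b:6, d:36, f:-2; rest ⊤}   OUT={a:6, b:1296, d:36, f:1296; rest ⊤}
  B6:   IN={a:6, d:36; rest ⊤}   OUT={d:36; rest ⊤}
  B7:   IN={d:36; rest ⊤}   OUT={d:36; rest ⊤}
  B8:   IN={d:36; rest ⊤}   OUT={c:-3, d:36; rest ⊤}

Merge at B7: IN[B7] = OUT[B6] = {a: ⊤, b: ⊤, c: ⊤, d: 36, e: ⊤, f: ⊤}
Applying B7's transfer function to that IN value gives OUT[B7] (row B7 above).

Answer: {a: ⊤, b: ⊤, c: ⊤, d: 36, e: ⊤, f: ⊤}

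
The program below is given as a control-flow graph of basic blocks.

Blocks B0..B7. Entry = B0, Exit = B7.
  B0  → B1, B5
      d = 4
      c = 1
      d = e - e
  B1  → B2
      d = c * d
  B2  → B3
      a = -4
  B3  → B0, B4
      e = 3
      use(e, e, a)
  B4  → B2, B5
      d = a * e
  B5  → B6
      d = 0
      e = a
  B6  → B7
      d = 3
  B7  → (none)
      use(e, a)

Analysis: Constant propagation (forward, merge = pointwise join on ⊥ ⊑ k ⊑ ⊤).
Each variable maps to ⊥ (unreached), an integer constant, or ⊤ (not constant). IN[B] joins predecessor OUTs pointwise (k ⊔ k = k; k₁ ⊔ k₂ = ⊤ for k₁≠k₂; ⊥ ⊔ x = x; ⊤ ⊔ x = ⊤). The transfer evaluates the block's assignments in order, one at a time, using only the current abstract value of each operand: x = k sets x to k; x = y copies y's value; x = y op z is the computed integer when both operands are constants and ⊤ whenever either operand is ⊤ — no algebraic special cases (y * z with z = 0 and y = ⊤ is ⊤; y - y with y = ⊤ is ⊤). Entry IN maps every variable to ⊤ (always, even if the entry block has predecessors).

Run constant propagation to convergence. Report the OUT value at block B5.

Per-block solution:
  B0:   IN=(all ⊤)   OUT={c:1; rest ⊤}
  B1:   IN={c:1; rest ⊤}   OUT={c:1; rest ⊤}
  B2:   IN={c:1; rest ⊤}   OUT={a:-4, c:1; rest ⊤}
  B3:   IN={a:-4, c:1; rest ⊤}   OUT={a:-4, c:1, e:3; rest ⊤}
  B4:   IN={a:-4, c:1, e:3; rest ⊤}   OUT={a:-4, c:1, d:-12, e:3; rest ⊤}
  B5:   IN={c:1; rest ⊤}   OUT={c:1, d:0; rest ⊤}
  B6:   IN={c:1, d:0; rest ⊤}   OUT={c:1, d:3; rest ⊤}
  B7:   IN={c:1, d:3; rest ⊤}   OUT={c:1, d:3; rest ⊤}

Merge at B5: IN[B5] = OUT[B0] ⊔ OUT[B4] = {a: ⊤, b: ⊤, c: 1, d: ⊤, e: ⊤, f: ⊤}
Applying B5's transfer function to that IN value gives OUT[B5] (row B5 above).

Answer: {a: ⊤, b: ⊤, c: 1, d: 0, e: ⊤, f: ⊤}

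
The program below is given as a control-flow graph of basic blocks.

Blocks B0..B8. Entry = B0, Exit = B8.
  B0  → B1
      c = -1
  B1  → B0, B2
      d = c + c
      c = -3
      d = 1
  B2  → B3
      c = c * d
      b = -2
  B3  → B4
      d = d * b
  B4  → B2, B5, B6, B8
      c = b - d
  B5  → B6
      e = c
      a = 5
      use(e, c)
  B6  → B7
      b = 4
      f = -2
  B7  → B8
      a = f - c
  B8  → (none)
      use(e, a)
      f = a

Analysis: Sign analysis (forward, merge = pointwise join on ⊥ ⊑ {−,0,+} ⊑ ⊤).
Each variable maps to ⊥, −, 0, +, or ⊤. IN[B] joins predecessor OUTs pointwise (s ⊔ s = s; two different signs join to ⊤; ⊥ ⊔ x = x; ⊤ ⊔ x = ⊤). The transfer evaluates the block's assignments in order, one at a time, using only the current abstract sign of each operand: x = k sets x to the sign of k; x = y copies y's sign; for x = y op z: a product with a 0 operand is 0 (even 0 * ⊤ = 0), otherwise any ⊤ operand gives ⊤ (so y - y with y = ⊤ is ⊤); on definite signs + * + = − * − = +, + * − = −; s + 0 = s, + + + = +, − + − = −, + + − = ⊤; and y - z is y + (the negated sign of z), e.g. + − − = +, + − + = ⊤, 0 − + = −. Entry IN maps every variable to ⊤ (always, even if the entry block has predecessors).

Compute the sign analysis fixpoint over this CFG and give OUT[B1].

Fixpoint table:
  B0: | IN=(all ⊤) | OUT={c:-; rest ⊤}
  B1: | IN={c:-; rest ⊤} | OUT={c:-, d:+; rest ⊤}
  B2: | IN=(all ⊤) | OUT={b:-; rest ⊤}
  B3: | IN={b:-; rest ⊤} | OUT={b:-; rest ⊤}
  B4: | IN={b:-; rest ⊤} | OUT={b:-; rest ⊤}
  B5: | IN={b:-; rest ⊤} | OUT={a:+, b:-; rest ⊤}
  B6: | IN={b:-; rest ⊤} | OUT={b:+, f:-; rest ⊤}
  B7: | IN={b:+, f:-; rest ⊤} | OUT={b:+, f:-; rest ⊤}
  B8: | IN=(all ⊤) | OUT=(all ⊤)

Merge at B1: IN[B1] = OUT[B0] = {a: ⊤, b: ⊤, c: -, d: ⊤, e: ⊤, f: ⊤}
Applying B1's transfer function to that IN value gives OUT[B1] (row B1 above).

Answer: {a: ⊤, b: ⊤, c: -, d: +, e: ⊤, f: ⊤}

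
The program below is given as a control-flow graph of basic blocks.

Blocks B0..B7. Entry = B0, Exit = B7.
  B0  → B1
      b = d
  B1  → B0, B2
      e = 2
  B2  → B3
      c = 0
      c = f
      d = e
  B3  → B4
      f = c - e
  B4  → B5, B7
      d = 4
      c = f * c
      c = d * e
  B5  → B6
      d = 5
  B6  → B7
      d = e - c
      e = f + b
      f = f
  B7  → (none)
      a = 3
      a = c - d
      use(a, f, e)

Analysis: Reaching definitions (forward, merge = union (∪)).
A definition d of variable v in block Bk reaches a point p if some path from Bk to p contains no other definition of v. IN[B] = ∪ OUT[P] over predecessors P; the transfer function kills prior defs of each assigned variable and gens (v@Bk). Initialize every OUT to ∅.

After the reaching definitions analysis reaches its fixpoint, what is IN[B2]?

Per-block solution:
  B0:  IN={b@B0, e@B1}  OUT={b@B0, e@B1}
  B1:  IN={b@B0, e@B1}  OUT={b@B0, e@B1}
  B2:  IN={b@B0, e@B1}  OUT={b@B0, c@B2, d@B2, e@B1}
  B3:  IN={b@B0, c@B2, d@B2, e@B1}  OUT={b@B0, c@B2, d@B2, e@B1, f@B3}
  B4:  IN={b@B0, c@B2, d@B2, e@B1, f@B3}  OUT={b@B0, c@B4, d@B4, e@B1, f@B3}
  B5:  IN={b@B0, c@B4, d@B4, e@B1, f@B3}  OUT={b@B0, c@B4, d@B5, e@B1, f@B3}
  B6:  IN={b@B0, c@B4, d@B5, e@B1, f@B3}  OUT={b@B0, c@B4, d@B6, e@B6, f@B6}
  B7:  IN={b@B0, c@B4, d@B4, d@B6, e@B1, e@B6, f@B3, f@B6}  OUT={a@B7, b@B0, c@B4, d@B4, d@B6, e@B1, e@B6, f@B3, f@B6}

Merge at B2: IN[B2] = OUT[B1] = {b@B0, e@B1}

Answer: {b@B0, e@B1}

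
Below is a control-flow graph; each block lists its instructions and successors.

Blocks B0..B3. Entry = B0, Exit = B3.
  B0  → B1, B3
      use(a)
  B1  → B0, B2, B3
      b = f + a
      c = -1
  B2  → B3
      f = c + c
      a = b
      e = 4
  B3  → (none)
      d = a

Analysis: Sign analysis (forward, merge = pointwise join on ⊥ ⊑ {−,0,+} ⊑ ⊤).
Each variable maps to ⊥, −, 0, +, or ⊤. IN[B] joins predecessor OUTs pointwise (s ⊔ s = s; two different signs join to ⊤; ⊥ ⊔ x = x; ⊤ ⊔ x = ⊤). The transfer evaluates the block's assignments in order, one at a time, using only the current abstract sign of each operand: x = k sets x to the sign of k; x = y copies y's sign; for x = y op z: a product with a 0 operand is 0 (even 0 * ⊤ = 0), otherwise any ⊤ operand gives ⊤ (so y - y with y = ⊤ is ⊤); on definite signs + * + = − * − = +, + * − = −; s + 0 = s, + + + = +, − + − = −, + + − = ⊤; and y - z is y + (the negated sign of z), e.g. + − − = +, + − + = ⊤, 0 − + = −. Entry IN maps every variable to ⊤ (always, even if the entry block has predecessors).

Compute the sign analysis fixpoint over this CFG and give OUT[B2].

Converged values:
  B0: | IN=(all ⊤) | OUT=(all ⊤)
  B1: | IN=(all ⊤) | OUT={c:-; rest ⊤}
  B2: | IN={c:-; rest ⊤} | OUT={c:-, e:+, f:-; rest ⊤}
  B3: | IN=(all ⊤) | OUT=(all ⊤)

Merge at B2: IN[B2] = OUT[B1] = {a: ⊤, b: ⊤, c: -, d: ⊤, e: ⊤, f: ⊤}
Applying B2's transfer function to that IN value gives OUT[B2] (row B2 above).

Answer: {a: ⊤, b: ⊤, c: -, d: ⊤, e: +, f: -}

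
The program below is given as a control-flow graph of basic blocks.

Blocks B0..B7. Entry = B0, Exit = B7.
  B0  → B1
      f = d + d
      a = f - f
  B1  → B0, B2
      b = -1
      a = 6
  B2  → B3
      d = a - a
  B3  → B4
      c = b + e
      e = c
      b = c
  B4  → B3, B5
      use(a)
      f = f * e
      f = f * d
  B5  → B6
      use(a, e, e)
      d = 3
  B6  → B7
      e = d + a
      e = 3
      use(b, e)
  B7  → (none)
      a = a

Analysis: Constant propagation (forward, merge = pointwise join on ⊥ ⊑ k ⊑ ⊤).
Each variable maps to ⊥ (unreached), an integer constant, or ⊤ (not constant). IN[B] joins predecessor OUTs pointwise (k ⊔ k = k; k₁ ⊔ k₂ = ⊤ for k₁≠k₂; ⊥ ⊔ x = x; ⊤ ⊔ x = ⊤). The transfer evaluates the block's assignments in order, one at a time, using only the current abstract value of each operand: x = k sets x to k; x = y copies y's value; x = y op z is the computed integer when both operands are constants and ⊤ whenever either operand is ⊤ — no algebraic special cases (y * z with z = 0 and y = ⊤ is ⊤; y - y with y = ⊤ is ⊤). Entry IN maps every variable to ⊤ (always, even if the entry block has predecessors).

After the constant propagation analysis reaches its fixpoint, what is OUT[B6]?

Answer: {a: 6, b: ⊤, c: ⊤, d: 3, e: 3, f: ⊤}

Working:
Per-block solution:
  B0: | IN=(all ⊤) | OUT=(all ⊤)
  B1: | IN=(all ⊤) | OUT={a:6, b:-1; rest ⊤}
  B2: | IN={a:6, b:-1; rest ⊤} | OUT={a:6, b:-1, d:0; rest ⊤}
  B3: | IN={a:6, d:0; rest ⊤} | OUT={a:6, d:0; rest ⊤}
  B4: | IN={a:6, d:0; rest ⊤} | OUT={a:6, d:0; rest ⊤}
  B5: | IN={a:6, d:0; rest ⊤} | OUT={a:6, d:3; rest ⊤}
  B6: | IN={a:6, d:3; rest ⊤} | OUT={a:6, d:3, e:3; rest ⊤}
  B7: | IN={a:6, d:3, e:3; rest ⊤} | OUT={a:6, d:3, e:3; rest ⊤}

Merge at B6: IN[B6] = OUT[B5] = {a: 6, b: ⊤, c: ⊤, d: 3, e: ⊤, f: ⊤}
Applying B6's transfer function to that IN value gives OUT[B6] (row B6 above).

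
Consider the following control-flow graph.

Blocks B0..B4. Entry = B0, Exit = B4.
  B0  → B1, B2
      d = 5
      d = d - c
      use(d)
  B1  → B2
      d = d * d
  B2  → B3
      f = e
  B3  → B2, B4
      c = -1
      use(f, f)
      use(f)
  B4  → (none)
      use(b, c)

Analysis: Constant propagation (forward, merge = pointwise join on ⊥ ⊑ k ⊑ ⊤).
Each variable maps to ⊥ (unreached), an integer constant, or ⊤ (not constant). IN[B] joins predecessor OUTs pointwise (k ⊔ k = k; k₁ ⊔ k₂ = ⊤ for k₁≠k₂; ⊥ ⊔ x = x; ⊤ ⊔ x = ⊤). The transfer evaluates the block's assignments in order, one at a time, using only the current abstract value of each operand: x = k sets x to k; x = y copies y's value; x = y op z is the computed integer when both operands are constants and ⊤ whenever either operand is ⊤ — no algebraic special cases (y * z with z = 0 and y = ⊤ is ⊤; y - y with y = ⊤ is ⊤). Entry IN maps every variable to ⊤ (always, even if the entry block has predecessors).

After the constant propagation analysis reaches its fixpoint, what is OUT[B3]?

Fixpoint table:
  B0:  IN=(all ⊤)  OUT=(all ⊤)
  B1:  IN=(all ⊤)  OUT=(all ⊤)
  B2:  IN=(all ⊤)  OUT=(all ⊤)
  B3:  IN=(all ⊤)  OUT={c:-1; rest ⊤}
  B4:  IN={c:-1; rest ⊤}  OUT={c:-1; rest ⊤}

Merge at B3: IN[B3] = OUT[B2] = {a: ⊤, b: ⊤, c: ⊤, d: ⊤, e: ⊤, f: ⊤}
Applying B3's transfer function to that IN value gives OUT[B3] (row B3 above).

Answer: {a: ⊤, b: ⊤, c: -1, d: ⊤, e: ⊤, f: ⊤}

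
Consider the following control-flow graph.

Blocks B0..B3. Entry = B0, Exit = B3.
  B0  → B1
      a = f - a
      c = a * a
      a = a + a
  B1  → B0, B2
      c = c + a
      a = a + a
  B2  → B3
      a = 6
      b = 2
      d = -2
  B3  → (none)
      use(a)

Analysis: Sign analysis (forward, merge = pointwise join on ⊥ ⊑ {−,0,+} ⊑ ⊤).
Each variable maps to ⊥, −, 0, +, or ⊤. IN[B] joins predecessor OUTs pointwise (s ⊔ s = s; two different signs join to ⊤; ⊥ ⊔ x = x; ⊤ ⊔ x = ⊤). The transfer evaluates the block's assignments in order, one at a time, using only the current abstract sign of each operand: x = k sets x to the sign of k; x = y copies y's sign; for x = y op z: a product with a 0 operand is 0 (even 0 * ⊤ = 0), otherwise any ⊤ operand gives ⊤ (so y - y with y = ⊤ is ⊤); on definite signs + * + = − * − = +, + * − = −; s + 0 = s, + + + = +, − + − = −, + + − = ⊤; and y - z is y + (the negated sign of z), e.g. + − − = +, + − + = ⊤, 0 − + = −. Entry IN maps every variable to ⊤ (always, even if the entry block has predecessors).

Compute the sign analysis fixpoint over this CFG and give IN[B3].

Fixpoint table:
  B0:   IN=(all ⊤)   OUT=(all ⊤)
  B1:   IN=(all ⊤)   OUT=(all ⊤)
  B2:   IN=(all ⊤)   OUT={a:+, b:+, d:-; rest ⊤}
  B3:   IN={a:+, b:+, d:-; rest ⊤}   OUT={a:+, b:+, d:-; rest ⊤}

Merge at B3: IN[B3] = OUT[B2] = {a: +, b: +, c: ⊤, d: -, e: ⊤, f: ⊤}

Answer: {a: +, b: +, c: ⊤, d: -, e: ⊤, f: ⊤}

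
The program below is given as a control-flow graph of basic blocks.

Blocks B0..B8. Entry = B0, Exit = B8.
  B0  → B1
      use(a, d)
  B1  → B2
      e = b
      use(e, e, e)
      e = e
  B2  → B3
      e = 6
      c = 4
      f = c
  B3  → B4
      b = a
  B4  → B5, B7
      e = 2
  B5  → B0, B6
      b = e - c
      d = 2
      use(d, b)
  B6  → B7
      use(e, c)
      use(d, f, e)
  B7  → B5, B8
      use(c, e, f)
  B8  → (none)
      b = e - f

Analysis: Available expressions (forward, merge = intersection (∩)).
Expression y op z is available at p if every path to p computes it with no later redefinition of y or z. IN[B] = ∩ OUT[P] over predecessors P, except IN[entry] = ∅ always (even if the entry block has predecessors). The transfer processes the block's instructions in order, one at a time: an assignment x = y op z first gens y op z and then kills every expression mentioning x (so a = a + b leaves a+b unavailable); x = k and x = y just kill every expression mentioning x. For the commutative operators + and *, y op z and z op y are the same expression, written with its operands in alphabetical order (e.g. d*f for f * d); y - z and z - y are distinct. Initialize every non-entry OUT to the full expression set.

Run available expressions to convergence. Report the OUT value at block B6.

Answer: {e-c}

Working:
Converged values:
  B0:  IN={}  OUT={}
  B1:  IN={}  OUT={}
  B2:  IN={}  OUT={}
  B3:  IN={}  OUT={}
  B4:  IN={}  OUT={}
  B5:  IN={}  OUT={e-c}
  B6:  IN={e-c}  OUT={e-c}
  B7:  IN={}  OUT={}
  B8:  IN={}  OUT={e-f}

Merge at B6: IN[B6] = OUT[B5] = {e-c}
Applying B6's transfer function to that IN value gives OUT[B6] (row B6 above).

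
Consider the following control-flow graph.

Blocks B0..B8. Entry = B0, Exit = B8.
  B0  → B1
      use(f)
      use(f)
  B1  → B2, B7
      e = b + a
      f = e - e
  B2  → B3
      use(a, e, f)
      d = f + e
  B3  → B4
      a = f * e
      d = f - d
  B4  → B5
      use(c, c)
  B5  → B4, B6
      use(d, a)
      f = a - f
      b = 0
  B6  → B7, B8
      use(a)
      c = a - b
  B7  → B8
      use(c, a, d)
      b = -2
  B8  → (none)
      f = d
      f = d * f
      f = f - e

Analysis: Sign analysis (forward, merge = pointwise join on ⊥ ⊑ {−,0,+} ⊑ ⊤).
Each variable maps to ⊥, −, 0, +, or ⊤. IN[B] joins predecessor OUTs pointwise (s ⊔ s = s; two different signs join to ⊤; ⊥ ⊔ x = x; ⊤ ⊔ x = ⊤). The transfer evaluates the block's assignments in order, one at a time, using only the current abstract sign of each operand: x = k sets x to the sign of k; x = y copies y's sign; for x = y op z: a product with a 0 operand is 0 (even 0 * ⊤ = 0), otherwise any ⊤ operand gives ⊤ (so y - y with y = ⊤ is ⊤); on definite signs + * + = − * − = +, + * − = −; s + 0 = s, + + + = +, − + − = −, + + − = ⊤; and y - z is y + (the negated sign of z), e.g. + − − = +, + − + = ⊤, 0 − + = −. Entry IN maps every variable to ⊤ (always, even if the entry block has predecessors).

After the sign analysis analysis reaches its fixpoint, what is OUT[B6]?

Answer: {a: ⊤, b: 0, c: ⊤, d: ⊤, e: ⊤, f: ⊤}

Trace:
Per-block solution:
  B0: | IN=(all ⊤) | OUT=(all ⊤)
  B1: | IN=(all ⊤) | OUT=(all ⊤)
  B2: | IN=(all ⊤) | OUT=(all ⊤)
  B3: | IN=(all ⊤) | OUT=(all ⊤)
  B4: | IN=(all ⊤) | OUT=(all ⊤)
  B5: | IN=(all ⊤) | OUT={b:0; rest ⊤}
  B6: | IN={b:0; rest ⊤} | OUT={b:0; rest ⊤}
  B7: | IN=(all ⊤) | OUT={b:-; rest ⊤}
  B8: | IN=(all ⊤) | OUT=(all ⊤)

Merge at B6: IN[B6] = OUT[B5] = {a: ⊤, b: 0, c: ⊤, d: ⊤, e: ⊤, f: ⊤}
Applying B6's transfer function to that IN value gives OUT[B6] (row B6 above).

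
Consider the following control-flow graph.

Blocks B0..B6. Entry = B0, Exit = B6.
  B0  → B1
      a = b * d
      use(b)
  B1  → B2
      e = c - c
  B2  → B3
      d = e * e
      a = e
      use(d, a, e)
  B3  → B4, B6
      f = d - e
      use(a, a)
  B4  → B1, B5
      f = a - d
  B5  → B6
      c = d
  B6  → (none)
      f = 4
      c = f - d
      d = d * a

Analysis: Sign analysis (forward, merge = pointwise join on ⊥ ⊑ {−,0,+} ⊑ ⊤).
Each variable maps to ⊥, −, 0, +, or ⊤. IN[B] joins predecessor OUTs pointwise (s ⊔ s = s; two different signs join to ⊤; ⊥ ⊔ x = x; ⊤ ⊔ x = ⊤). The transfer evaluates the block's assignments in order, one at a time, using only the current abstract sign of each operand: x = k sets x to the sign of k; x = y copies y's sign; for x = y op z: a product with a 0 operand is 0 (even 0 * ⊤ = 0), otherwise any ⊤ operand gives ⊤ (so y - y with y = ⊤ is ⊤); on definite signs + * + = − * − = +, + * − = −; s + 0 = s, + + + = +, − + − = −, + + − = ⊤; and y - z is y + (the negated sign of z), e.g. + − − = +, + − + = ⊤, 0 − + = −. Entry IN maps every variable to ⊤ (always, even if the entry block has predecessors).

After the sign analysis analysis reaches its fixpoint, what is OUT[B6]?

Answer: {a: ⊤, b: ⊤, c: ⊤, d: ⊤, e: ⊤, f: +}

Derivation:
Converged values:
  B0:   IN=(all ⊤)   OUT=(all ⊤)
  B1:   IN=(all ⊤)   OUT=(all ⊤)
  B2:   IN=(all ⊤)   OUT=(all ⊤)
  B3:   IN=(all ⊤)   OUT=(all ⊤)
  B4:   IN=(all ⊤)   OUT=(all ⊤)
  B5:   IN=(all ⊤)   OUT=(all ⊤)
  B6:   IN=(all ⊤)   OUT={f:+; rest ⊤}

Merge at B6: IN[B6] = OUT[B3] ⊔ OUT[B5] = {a: ⊤, b: ⊤, c: ⊤, d: ⊤, e: ⊤, f: ⊤}
Applying B6's transfer function to that IN value gives OUT[B6] (row B6 above).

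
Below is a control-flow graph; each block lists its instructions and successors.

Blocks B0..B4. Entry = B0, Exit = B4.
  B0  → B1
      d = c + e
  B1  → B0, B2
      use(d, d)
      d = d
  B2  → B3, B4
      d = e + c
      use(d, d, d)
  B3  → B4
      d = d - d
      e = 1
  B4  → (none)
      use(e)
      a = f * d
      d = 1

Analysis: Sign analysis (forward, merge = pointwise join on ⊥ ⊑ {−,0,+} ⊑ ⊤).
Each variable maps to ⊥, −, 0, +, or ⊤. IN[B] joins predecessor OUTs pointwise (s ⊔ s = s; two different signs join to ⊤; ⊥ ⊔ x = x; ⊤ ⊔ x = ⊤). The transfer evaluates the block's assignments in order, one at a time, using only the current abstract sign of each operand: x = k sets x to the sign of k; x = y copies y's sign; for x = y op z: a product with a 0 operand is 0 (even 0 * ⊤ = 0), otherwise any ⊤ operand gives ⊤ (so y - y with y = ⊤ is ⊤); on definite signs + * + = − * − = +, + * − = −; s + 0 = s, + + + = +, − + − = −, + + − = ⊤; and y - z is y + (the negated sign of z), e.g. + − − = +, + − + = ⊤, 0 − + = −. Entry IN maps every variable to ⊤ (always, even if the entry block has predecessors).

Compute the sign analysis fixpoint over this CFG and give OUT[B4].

Answer: {a: ⊤, b: ⊤, c: ⊤, d: +, e: ⊤, f: ⊤}

Derivation:
Fixpoint table:
  B0: | IN=(all ⊤) | OUT=(all ⊤)
  B1: | IN=(all ⊤) | OUT=(all ⊤)
  B2: | IN=(all ⊤) | OUT=(all ⊤)
  B3: | IN=(all ⊤) | OUT={e:+; rest ⊤}
  B4: | IN=(all ⊤) | OUT={d:+; rest ⊤}

Merge at B4: IN[B4] = OUT[B2] ⊔ OUT[B3] = {a: ⊤, b: ⊤, c: ⊤, d: ⊤, e: ⊤, f: ⊤}
Applying B4's transfer function to that IN value gives OUT[B4] (row B4 above).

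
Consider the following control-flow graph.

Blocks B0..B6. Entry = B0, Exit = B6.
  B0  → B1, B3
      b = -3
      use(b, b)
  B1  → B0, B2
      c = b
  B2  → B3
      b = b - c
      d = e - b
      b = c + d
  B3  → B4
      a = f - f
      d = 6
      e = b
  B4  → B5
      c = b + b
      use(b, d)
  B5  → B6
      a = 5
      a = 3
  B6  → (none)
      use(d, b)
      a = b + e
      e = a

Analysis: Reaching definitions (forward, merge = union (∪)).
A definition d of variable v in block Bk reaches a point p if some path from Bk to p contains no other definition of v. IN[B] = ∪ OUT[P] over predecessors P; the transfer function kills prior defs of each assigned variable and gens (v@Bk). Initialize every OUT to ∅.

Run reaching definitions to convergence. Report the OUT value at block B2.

Answer: {b@B2, c@B1, d@B2}

Derivation:
Fixpoint table:
  B0: | IN={b@B0, c@B1} | OUT={b@B0, c@B1}
  B1: | IN={b@B0, c@B1} | OUT={b@B0, c@B1}
  B2: | IN={b@B0, c@B1} | OUT={b@B2, c@B1, d@B2}
  B3: | IN={b@B0, b@B2, c@B1, d@B2} | OUT={a@B3, b@B0, b@B2, c@B1, d@B3, e@B3}
  B4: | IN={a@B3, b@B0, b@B2, c@B1, d@B3, e@B3} | OUT={a@B3, b@B0, b@B2, c@B4, d@B3, e@B3}
  B5: | IN={a@B3, b@B0, b@B2, c@B4, d@B3, e@B3} | OUT={a@B5, b@B0, b@B2, c@B4, d@B3, e@B3}
  B6: | IN={a@B5, b@B0, b@B2, c@B4, d@B3, e@B3} | OUT={a@B6, b@B0, b@B2, c@B4, d@B3, e@B6}

Merge at B2: IN[B2] = OUT[B1] = {b@B0, c@B1}
Applying B2's transfer function to that IN value gives OUT[B2] (row B2 above).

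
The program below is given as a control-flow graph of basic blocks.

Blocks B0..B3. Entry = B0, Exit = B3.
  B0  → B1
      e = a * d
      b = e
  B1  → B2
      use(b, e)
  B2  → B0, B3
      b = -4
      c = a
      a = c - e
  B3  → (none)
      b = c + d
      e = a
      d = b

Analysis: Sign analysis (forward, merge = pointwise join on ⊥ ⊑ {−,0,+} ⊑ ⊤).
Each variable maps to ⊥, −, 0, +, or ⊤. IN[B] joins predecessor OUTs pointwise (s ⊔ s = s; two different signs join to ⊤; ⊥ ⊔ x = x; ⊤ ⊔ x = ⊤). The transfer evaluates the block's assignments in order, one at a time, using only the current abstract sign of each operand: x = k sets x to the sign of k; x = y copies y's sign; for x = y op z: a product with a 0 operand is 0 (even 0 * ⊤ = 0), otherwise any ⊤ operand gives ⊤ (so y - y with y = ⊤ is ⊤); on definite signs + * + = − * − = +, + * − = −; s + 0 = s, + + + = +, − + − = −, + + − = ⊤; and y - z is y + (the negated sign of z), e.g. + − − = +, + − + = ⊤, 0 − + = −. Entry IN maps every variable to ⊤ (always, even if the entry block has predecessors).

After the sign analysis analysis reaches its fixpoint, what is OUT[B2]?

Answer: {a: ⊤, b: -, c: ⊤, d: ⊤, e: ⊤, f: ⊤}

Derivation:
Converged values:
  B0:   IN=(all ⊤)   OUT=(all ⊤)
  B1:   IN=(all ⊤)   OUT=(all ⊤)
  B2:   IN=(all ⊤)   OUT={b:-; rest ⊤}
  B3:   IN={b:-; rest ⊤}   OUT=(all ⊤)

Merge at B2: IN[B2] = OUT[B1] = {a: ⊤, b: ⊤, c: ⊤, d: ⊤, e: ⊤, f: ⊤}
Applying B2's transfer function to that IN value gives OUT[B2] (row B2 above).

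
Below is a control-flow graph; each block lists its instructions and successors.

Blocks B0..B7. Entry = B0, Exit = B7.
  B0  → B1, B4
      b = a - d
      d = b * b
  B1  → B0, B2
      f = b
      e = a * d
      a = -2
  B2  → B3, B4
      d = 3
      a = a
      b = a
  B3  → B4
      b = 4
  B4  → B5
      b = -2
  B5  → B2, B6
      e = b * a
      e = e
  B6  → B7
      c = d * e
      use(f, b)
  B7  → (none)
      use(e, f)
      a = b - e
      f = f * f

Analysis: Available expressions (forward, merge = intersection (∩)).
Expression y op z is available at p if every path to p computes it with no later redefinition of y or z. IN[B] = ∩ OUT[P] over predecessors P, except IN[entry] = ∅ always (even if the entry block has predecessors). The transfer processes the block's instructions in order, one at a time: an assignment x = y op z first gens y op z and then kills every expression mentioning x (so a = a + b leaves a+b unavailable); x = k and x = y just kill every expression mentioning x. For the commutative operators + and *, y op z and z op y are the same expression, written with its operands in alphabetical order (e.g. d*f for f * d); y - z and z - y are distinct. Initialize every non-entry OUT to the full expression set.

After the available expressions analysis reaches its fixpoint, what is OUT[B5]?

Fixpoint table:
  B0:  IN={}  OUT={b*b}
  B1:  IN={b*b}  OUT={b*b}
  B2:  IN={}  OUT={}
  B3:  IN={}  OUT={}
  B4:  IN={}  OUT={}
  B5:  IN={}  OUT={a*b}
  B6:  IN={a*b}  OUT={a*b, d*e}
  B7:  IN={a*b, d*e}  OUT={b-e, d*e}

Merge at B5: IN[B5] = OUT[B4] = {}
Applying B5's transfer function to that IN value gives OUT[B5] (row B5 above).

Answer: {a*b}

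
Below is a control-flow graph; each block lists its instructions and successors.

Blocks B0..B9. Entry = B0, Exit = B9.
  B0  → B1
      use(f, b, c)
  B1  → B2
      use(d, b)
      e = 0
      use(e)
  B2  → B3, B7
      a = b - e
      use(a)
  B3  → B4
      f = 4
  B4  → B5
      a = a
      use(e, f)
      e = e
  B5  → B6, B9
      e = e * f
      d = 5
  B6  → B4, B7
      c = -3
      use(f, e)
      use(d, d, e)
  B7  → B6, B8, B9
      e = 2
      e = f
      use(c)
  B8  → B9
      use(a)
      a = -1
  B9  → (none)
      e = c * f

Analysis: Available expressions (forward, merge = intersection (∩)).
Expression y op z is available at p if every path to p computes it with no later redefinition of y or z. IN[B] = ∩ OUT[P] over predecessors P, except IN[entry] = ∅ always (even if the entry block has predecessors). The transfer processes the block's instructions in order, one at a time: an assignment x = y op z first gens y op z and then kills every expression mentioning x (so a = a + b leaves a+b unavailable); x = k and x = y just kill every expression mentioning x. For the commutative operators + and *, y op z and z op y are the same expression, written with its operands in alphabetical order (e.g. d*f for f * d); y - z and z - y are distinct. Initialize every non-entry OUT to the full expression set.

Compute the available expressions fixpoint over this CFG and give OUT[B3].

Fixpoint table:
  B0: | IN={} | OUT={}
  B1: | IN={} | OUT={}
  B2: | IN={} | OUT={b-e}
  B3: | IN={b-e} | OUT={b-e}
  B4: | IN={} | OUT={}
  B5: | IN={} | OUT={}
  B6: | IN={} | OUT={}
  B7: | IN={} | OUT={}
  B8: | IN={} | OUT={}
  B9: | IN={} | OUT={c*f}

Merge at B3: IN[B3] = OUT[B2] = {b-e}
Applying B3's transfer function to that IN value gives OUT[B3] (row B3 above).

Answer: {b-e}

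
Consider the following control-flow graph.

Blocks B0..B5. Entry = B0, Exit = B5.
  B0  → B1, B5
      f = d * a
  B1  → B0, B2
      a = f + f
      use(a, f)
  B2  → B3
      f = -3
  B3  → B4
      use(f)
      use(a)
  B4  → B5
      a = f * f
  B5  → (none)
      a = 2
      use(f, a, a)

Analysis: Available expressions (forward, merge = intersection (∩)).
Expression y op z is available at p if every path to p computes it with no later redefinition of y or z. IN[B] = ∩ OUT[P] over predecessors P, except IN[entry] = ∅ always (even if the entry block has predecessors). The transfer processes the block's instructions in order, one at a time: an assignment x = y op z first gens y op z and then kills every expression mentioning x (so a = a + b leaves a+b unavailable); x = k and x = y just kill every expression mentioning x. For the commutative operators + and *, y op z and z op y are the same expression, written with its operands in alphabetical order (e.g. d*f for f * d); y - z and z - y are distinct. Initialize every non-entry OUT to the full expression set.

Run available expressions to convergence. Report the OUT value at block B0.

Answer: {a*d}

Derivation:
Fixpoint table:
  B0: | IN={} | OUT={a*d}
  B1: | IN={a*d} | OUT={f+f}
  B2: | IN={f+f} | OUT={}
  B3: | IN={} | OUT={}
  B4: | IN={} | OUT={f*f}
  B5: | IN={} | OUT={}

Merge at B0 (entry node, so the boundary value {} is joined with the incoming edge(s)): IN[B0] = {} ∩ OUT[B1] = {}
Applying B0's transfer function to that IN value gives OUT[B0] (row B0 above).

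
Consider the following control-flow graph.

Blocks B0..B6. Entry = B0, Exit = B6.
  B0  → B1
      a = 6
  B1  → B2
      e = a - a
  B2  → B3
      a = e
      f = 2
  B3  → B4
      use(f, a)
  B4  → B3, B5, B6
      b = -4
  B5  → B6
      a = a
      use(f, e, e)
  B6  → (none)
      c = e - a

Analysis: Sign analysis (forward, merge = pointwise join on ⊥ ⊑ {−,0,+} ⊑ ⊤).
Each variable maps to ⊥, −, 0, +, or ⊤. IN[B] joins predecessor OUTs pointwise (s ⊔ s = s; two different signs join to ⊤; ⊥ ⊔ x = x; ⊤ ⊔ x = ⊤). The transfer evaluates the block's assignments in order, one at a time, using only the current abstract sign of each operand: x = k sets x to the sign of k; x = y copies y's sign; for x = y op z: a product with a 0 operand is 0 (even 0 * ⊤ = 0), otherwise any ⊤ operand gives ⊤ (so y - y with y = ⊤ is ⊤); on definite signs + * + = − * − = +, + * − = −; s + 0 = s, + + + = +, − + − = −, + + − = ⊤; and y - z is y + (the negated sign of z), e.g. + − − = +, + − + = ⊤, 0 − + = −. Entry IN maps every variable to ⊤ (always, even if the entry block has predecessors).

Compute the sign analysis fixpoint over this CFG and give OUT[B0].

Answer: {a: +, b: ⊤, c: ⊤, d: ⊤, e: ⊤, f: ⊤}

Derivation:
Fixpoint table:
  B0: | IN=(all ⊤) | OUT={a:+; rest ⊤}
  B1: | IN={a:+; rest ⊤} | OUT={a:+; rest ⊤}
  B2: | IN={a:+; rest ⊤} | OUT={f:+; rest ⊤}
  B3: | IN={f:+; rest ⊤} | OUT={f:+; rest ⊤}
  B4: | IN={f:+; rest ⊤} | OUT={b:-, f:+; rest ⊤}
  B5: | IN={b:-, f:+; rest ⊤} | OUT={b:-, f:+; rest ⊤}
  B6: | IN={b:-, f:+; rest ⊤} | OUT={b:-, f:+; rest ⊤}

B0 is the boundary node: IN[B0] = {a: ⊤, b: ⊤, c: ⊤, d: ⊤, e: ⊤, f: ⊤}
Applying B0's transfer function to that IN value gives OUT[B0] (row B0 above).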